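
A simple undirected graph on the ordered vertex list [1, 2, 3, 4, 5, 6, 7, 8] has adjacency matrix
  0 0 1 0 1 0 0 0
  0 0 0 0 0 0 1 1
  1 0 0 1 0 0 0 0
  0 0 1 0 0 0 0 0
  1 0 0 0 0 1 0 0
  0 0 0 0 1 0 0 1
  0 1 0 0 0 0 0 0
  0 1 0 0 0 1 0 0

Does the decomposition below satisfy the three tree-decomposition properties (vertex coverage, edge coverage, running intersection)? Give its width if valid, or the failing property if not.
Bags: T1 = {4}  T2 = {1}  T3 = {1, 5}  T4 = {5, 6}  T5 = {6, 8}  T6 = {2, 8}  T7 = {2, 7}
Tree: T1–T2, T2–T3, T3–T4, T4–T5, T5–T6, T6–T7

A tree decomposition must satisfy three properties: every vertex lies in some bag; for every edge, both endpoints lie together in some bag; and for every vertex, the bags containing it form a connected subtree. Here vertex 3 appears in no bag, so the decomposition is invalid.

No — vertex 3 appears in no bag.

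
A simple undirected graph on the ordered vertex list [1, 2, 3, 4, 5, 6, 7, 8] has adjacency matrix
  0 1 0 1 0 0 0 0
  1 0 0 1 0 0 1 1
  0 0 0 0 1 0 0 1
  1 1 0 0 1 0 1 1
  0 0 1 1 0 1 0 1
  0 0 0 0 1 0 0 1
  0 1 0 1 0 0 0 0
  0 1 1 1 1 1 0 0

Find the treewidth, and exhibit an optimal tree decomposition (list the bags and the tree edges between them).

Treewidth 2.
One optimal decomposition is:
Bags: B1 = {2, 4, 8}  B2 = {4, 5, 8}  B3 = {1, 2, 4}  B4 = {5, 6, 8}  B5 = {2, 4, 7}  B6 = {3, 5, 8}
Tree: B1–B2, B1–B3, B2–B4, B3–B5, B2–B6

Every bag has size at most 3, so the width is 3 − 1 = 2 and tw(G) ≤ 2. For the lower bound, the 3 vertices {3, 5, 8} are pairwise adjacent, and any tree decomposition puts a clique entirely inside one bag — forcing width ≥ 2. Therefore the treewidth is 2.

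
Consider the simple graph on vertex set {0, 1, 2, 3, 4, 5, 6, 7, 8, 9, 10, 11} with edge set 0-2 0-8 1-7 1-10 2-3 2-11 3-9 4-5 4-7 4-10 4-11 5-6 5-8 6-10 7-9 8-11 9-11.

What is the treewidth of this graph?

3

A width-3 tree decomposition is:
Bags: B1 = {1, 5, 6, 10}  B2 = {1, 4, 5, 10}  B3 = {1, 4, 5, 7}  B4 = {4, 5, 7, 8}  B5 = {4, 7, 8, 11}  B6 = {7, 8, 9, 11}  B7 = {0, 8, 9, 11}  B8 = {0, 2, 9, 11}  B9 = {0, 2, 3, 9}
Tree: B1–B2, B2–B3, B3–B4, B4–B5, B5–B6, B6–B7, B7–B8, B8–B9
Each bag holds 4 vertices, so the decomposition has width 3, which upper-bounds the treewidth. For the lower bound: the 4 vertex sets {1,6,10}, {5}, {4}, {7,8,9,11} are disjoint, each induces a connected subgraph, and every pair is joined by at least one edge of G. Contracting each set to a single vertex therefore yields K_{4} as a minor, and since treewidth is minor-monotone, tw(G) ≥ tw(K_{4}) = 3. Therefore the treewidth is 3.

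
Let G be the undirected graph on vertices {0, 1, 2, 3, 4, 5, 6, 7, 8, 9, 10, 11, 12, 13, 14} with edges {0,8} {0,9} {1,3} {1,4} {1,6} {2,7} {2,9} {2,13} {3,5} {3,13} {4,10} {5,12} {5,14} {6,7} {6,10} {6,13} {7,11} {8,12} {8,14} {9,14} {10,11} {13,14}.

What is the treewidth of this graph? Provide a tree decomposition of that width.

Treewidth 3.
Bags: B1 = {0, 5, 8, 12}  B2 = {0, 5, 8, 14}  B3 = {0, 5, 9, 14}  B4 = {3, 5, 9, 14}  B5 = {3, 9, 13, 14}  B6 = {2, 3, 9, 13}  B7 = {1, 2, 3, 13}  B8 = {1, 2, 6, 13}  B9 = {1, 2, 6, 7}  B10 = {1, 4, 6, 7}  B11 = {4, 6, 7, 10}  B12 = {4, 7, 10, 11}
Tree: B1–B2, B2–B3, B3–B4, B4–B5, B5–B6, B6–B7, B7–B8, B8–B9, B9–B10, B10–B11, B11–B12

The largest bag has 4 vertices, giving width 3; this decomposition certifies tw(G) ≤ 3. For the lower bound: the 4 vertex sets {0,8,12}, {5}, {14}, {2,3,9,13} are disjoint, each induces a connected subgraph, and every pair is joined by at least one edge of G. Contracting each set to a single vertex therefore yields K_{4} as a minor, and since treewidth is minor-monotone, tw(G) ≥ tw(K_{4}) = 3. The upper and lower bounds meet at 3, so that is the treewidth.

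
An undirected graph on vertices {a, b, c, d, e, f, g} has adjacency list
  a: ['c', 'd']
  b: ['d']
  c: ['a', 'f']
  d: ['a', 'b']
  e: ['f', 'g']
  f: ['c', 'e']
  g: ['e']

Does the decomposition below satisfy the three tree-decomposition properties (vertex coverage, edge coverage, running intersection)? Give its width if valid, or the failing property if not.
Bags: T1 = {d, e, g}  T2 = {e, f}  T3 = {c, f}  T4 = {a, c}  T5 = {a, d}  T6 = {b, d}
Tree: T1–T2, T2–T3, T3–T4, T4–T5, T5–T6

A tree decomposition must satisfy three properties: every vertex lies in some bag; for every edge, both endpoints lie together in some bag; and for every vertex, the bags containing it form a connected subtree. Here bags containing vertex d are not connected in the tree, so the decomposition is invalid.

No — bags containing vertex d are not connected in the tree.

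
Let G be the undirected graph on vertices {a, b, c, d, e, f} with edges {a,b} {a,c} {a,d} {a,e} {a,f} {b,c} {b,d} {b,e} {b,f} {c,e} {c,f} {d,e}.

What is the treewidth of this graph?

A width-3 tree decomposition is:
Bags: B1 = {a, b, c, e}  B2 = {a, b, d, e}  B3 = {a, b, c, f}
Tree: B1–B2, B1–B3
The largest bag has 4 vertices, giving width 3; this decomposition certifies tw(G) ≤ 3. For the lower bound, the 4 vertices {a, b, d, e} are pairwise adjacent, and any tree decomposition puts a clique entirely inside one bag — forcing width ≥ 3. Combining the bounds, tw(G) = 3.

3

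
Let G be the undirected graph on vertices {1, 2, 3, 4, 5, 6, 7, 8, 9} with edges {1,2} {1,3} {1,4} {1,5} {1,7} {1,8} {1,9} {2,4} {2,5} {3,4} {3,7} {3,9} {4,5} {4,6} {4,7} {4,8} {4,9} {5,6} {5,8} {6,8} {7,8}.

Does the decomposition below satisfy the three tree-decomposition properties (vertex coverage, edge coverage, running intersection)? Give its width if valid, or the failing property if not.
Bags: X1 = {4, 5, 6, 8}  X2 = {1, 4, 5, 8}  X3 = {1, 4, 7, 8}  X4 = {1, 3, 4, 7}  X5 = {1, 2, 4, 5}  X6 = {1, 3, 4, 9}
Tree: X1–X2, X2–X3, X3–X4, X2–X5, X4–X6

Every vertex of G appears in some bag (union = {1, 2, 3, 4, 5, 6, 7, 8, 9}); every edge is covered by a bag; and for each vertex v the set of bags containing v is connected in the bag tree. The decomposition is therefore valid. The largest bag has 4 vertices, so the width is 3.

Yes; width 3.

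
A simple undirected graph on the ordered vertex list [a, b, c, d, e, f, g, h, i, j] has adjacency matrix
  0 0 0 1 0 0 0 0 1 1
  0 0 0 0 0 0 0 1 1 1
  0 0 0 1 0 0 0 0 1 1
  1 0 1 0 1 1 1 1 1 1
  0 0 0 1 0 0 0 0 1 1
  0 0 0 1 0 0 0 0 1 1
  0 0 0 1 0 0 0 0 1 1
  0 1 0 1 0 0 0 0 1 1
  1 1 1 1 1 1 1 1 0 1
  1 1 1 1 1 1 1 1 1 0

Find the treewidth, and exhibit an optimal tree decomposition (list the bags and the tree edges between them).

Treewidth 3.
One such decomposition:
Bags: B1 = {b, h, i, j}  B2 = {d, h, i, j}  B3 = {c, d, i, j}  B4 = {d, g, i, j}  B5 = {a, d, i, j}  B6 = {d, f, i, j}  B7 = {d, e, i, j}
Tree: B1–B2, B2–B3, B3–B4, B3–B5, B3–B6, B5–B7

Each bag holds 4 vertices, so the decomposition has width 3, which upper-bounds the treewidth. On the other hand G contains the 4-clique {d, f, i, j}. A clique must lie in a single bag of any decomposition, so no decomposition can have width below 3. Therefore the treewidth is 3.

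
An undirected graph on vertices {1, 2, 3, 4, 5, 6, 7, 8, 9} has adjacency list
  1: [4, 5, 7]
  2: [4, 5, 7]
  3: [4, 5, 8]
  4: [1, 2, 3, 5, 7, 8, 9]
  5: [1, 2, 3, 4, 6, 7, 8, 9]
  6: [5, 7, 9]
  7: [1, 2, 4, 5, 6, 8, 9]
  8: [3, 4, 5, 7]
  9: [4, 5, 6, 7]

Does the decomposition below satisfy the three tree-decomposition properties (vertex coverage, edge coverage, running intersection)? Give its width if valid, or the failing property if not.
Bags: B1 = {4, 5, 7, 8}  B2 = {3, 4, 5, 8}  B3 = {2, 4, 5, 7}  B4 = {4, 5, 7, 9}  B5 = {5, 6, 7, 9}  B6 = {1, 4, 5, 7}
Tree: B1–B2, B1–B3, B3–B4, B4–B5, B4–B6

Yes; width 3.

Every vertex of G appears in some bag (union = {1, 2, 3, 4, 5, 6, 7, 8, 9}); every edge is covered by a bag; and for each vertex v the set of bags containing v is connected in the bag tree. The decomposition is therefore valid. The largest bag has 4 vertices, so the width is 3.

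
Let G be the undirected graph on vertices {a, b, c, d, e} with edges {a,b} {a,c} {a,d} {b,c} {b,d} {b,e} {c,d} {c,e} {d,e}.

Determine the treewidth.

A width-3 tree decomposition is:
Bags: B1 = {b, c, d, e}  B2 = {a, b, c, d}
Tree: B1–B2
Each bag holds 4 vertices, so the decomposition has width 3, which upper-bounds the treewidth. Conversely, {b, c, d, e} is a clique of size 4, and the vertices of any clique must share a bag in every tree decomposition; so some bag has ≥ 4 vertices and tw(G) ≥ 3. Hence tw(G) = 3 exactly.

3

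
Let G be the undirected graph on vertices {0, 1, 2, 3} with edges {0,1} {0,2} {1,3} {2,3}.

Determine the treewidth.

A width-2 tree decomposition is:
Bags: B1 = {1, 2, 3}  B2 = {0, 1, 2}
Tree: B1–B2
Every bag has size at most 3, so the width is 3 − 1 = 2 and tw(G) ≤ 2. Since 2–3–1–0–2 is a cycle in G, G is not acyclic. Forests are exactly the graphs of treewidth ≤ 1, so tw(G) ≥ 2. Combining the bounds, tw(G) = 2.

2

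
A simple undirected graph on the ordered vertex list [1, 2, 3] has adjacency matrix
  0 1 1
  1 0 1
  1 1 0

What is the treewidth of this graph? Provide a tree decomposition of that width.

Treewidth 2.
One optimal decomposition is:
Bags: B1 = {1, 2, 3}
Tree: (single bag)

With just one bag of size 3, the width is 3 − 1 = 2, so tw(G) ≤ 2. Conversely, {1, 2, 3} is a clique of size 3, and the vertices of any clique must share a bag in every tree decomposition; so some bag has ≥ 3 vertices and tw(G) ≥ 2. Combining the bounds, tw(G) = 2.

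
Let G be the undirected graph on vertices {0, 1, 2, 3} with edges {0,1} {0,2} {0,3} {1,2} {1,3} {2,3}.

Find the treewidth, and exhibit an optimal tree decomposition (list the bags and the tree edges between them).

With just one bag of size 4, the width is 4 − 1 = 3, so tw(G) ≤ 3. For the lower bound, the 4 vertices {0, 1, 2, 3} are pairwise adjacent, and any tree decomposition puts a clique entirely inside one bag — forcing width ≥ 3. The upper and lower bounds meet at 3, so that is the treewidth.

Treewidth 3.
Bags: B1 = {0, 1, 2, 3}
Tree: (single bag)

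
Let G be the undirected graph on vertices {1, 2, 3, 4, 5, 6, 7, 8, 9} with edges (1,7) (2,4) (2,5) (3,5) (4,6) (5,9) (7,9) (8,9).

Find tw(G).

A width-1 tree decomposition is:
Bags: B1 = {5, 9}  B2 = {7, 9}  B3 = {3, 5}  B4 = {2, 5}  B5 = {2, 4}  B6 = {4, 6}  B7 = {1, 7}  B8 = {8, 9}
Tree: B1–B2, B1–B3, B3–B4, B4–B5, B5–B6, B2–B7, B2–B8
Every bag has size at most 2, so the width is 2 − 1 = 1 and tw(G) ≤ 1. G has an edge, so its treewidth is at least 1. Hence tw(G) = 1 exactly.

1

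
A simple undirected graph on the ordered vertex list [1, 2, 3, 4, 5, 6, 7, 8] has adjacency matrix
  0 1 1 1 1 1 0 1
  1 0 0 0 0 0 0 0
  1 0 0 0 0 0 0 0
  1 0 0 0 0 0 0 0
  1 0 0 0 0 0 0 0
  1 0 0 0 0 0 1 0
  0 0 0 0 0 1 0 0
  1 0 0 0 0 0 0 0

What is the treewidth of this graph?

1

A width-1 tree decomposition is:
Bags: B1 = {1, 8}  B2 = {1, 4}  B3 = {1, 3}  B4 = {1, 6}  B5 = {1, 5}  B6 = {6, 7}  B7 = {1, 2}
Tree: B1–B2, B2–B3, B1–B4, B2–B5, B4–B6, B3–B7
Each bag holds 2 vertices, so the decomposition has width 1, which upper-bounds the treewidth. Since G has at least one edge (e.g. 8–1), it is not an edgeless graph, so tw(G) ≥ 1. Therefore the treewidth is 1.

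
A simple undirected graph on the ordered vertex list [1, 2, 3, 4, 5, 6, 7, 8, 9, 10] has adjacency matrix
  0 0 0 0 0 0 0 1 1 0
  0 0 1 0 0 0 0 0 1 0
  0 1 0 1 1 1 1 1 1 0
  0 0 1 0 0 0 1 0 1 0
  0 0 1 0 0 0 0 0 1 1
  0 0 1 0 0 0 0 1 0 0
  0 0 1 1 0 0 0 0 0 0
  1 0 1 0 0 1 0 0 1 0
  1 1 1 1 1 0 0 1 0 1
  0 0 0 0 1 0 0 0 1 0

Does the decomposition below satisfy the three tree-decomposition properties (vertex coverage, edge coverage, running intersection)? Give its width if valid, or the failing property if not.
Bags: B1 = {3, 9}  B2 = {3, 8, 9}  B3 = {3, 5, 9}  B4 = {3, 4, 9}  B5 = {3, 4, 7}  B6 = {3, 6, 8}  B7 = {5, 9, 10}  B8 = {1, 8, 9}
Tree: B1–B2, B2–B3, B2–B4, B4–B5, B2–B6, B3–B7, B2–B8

No — vertex 2 appears in no bag.

A tree decomposition must satisfy three properties: every vertex lies in some bag; for every edge, both endpoints lie together in some bag; and for every vertex, the bags containing it form a connected subtree. Here vertex 2 appears in no bag, so the decomposition is invalid.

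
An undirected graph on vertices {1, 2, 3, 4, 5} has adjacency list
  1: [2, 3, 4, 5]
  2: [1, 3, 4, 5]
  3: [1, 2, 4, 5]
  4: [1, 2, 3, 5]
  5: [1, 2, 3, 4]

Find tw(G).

A width-4 tree decomposition is:
Bags: B1 = {1, 2, 3, 4, 5}
Tree: (single bag)
A single bag containing all 5 vertices is trivially a valid decomposition of width 4. For the lower bound, the 5 vertices {1, 2, 3, 4, 5} are pairwise adjacent, and any tree decomposition puts a clique entirely inside one bag — forcing width ≥ 4. Hence tw(G) = 4 exactly.

4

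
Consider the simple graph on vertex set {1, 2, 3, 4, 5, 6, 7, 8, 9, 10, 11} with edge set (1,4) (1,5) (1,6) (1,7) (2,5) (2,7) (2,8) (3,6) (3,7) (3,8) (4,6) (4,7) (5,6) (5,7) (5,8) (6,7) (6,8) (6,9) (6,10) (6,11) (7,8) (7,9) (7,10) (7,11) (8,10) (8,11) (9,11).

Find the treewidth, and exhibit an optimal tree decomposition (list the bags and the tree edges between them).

Treewidth 3.
Bags: B1 = {6, 7, 8, 11}  B2 = {6, 7, 8, 10}  B3 = {5, 6, 7, 8}  B4 = {3, 6, 7, 8}  B5 = {6, 7, 9, 11}  B6 = {2, 5, 7, 8}  B7 = {1, 5, 6, 7}  B8 = {1, 4, 6, 7}
Tree: B1–B2, B1–B3, B2–B4, B1–B5, B3–B6, B3–B7, B7–B8

Each bag holds 4 vertices, so the decomposition has width 3, which upper-bounds the treewidth. For the lower bound, the 4 vertices {2, 5, 7, 8} are pairwise adjacent, and any tree decomposition puts a clique entirely inside one bag — forcing width ≥ 3. Therefore the treewidth is 3.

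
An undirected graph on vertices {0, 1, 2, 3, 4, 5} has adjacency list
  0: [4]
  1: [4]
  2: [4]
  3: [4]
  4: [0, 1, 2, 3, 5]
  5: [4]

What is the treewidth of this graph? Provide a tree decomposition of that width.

Treewidth 1.
Bags: B1 = {3, 4}  B2 = {4, 5}  B3 = {0, 4}  B4 = {2, 4}  B5 = {1, 4}
Tree: B1–B2, B1–B3, B3–B4, B4–B5

The largest bag has 2 vertices, giving width 1; this decomposition certifies tw(G) ≤ 1. Any graph with an edge has treewidth ≥ 1, and G has the edge 3–4. Therefore the treewidth is 1.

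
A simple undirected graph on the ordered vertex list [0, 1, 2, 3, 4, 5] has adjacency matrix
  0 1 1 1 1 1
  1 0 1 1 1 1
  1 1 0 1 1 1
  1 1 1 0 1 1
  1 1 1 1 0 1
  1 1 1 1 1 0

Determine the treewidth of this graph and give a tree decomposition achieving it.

A single bag containing all 6 vertices is trivially a valid decomposition of width 5. Conversely, {0, 1, 2, 3, 4, 5} is a clique of size 6, and the vertices of any clique must share a bag in every tree decomposition; so some bag has ≥ 6 vertices and tw(G) ≥ 5. The upper and lower bounds meet at 5, so that is the treewidth.

Treewidth 5.
One such decomposition:
Bags: B1 = {0, 1, 2, 3, 4, 5}
Tree: (single bag)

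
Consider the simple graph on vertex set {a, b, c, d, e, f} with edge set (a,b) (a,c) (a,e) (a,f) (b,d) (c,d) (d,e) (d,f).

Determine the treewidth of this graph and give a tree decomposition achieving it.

Every bag has size at most 3, so the width is 3 − 1 = 2 and tw(G) ≤ 2. The edges d–b–a–e–d form a cycle, so G is not a tree and its treewidth is at least 2. The upper and lower bounds meet at 2, so that is the treewidth.

Treewidth 2.
One optimal decomposition is:
Bags: B1 = {a, b, d}  B2 = {a, d, e}  B3 = {a, d, f}  B4 = {a, c, d}
Tree: B1–B2, B2–B3, B3–B4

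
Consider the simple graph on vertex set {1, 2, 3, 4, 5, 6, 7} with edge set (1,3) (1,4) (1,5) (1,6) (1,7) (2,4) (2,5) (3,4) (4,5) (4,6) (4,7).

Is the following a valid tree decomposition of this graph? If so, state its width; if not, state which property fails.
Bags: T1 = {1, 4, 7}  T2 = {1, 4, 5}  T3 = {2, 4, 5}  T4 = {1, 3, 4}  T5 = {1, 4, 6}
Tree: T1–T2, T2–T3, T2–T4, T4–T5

Yes; width 2.

Every vertex of G appears in some bag (union = {1, 2, 3, 4, 5, 6, 7}); every edge is covered by a bag; and for each vertex v the set of bags containing v is connected in the bag tree. The decomposition is therefore valid. The largest bag has 3 vertices, so the width is 2.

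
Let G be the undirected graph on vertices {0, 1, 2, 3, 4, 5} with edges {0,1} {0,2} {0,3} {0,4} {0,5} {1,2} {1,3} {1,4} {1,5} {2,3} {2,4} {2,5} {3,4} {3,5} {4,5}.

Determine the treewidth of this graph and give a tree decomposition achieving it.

Treewidth 5.
One optimal decomposition is:
Bags: B1 = {0, 1, 2, 3, 4, 5}
Tree: (single bag)

A single bag containing all 6 vertices is trivially a valid decomposition of width 5. For the lower bound, the 6 vertices {0, 1, 2, 3, 4, 5} are pairwise adjacent, and any tree decomposition puts a clique entirely inside one bag — forcing width ≥ 5. The upper and lower bounds meet at 5, so that is the treewidth.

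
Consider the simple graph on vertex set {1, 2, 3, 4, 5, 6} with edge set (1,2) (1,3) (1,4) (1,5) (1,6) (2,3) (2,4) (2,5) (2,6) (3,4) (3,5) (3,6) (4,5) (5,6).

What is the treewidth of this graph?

4

A width-4 tree decomposition is:
Bags: B1 = {1, 2, 3, 5, 6}  B2 = {1, 2, 3, 4, 5}
Tree: B1–B2
The largest bag has 5 vertices, giving width 4; this decomposition certifies tw(G) ≤ 4. For the lower bound, the 5 vertices {1, 2, 3, 4, 5} are pairwise adjacent, and any tree decomposition puts a clique entirely inside one bag — forcing width ≥ 4. The upper and lower bounds meet at 4, so that is the treewidth.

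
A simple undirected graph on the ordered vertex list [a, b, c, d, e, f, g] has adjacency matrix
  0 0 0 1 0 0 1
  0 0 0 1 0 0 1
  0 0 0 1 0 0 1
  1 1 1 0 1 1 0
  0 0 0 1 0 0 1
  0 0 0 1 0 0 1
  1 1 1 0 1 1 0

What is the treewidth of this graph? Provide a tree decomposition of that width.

Treewidth 2.
Bags: B1 = {b, d, g}  B2 = {d, f, g}  B3 = {c, d, g}  B4 = {a, d, g}  B5 = {d, e, g}
Tree: B1–B2, B2–B3, B3–B4, B4–B5

Each bag holds 3 vertices, so the decomposition has width 2, which upper-bounds the treewidth. For the lower bound, G contains the cycle g–b–d–f–g, so G is not a forest; only forests have treewidth ≤ 1, hence tw(G) ≥ 2. The upper and lower bounds meet at 2, so that is the treewidth.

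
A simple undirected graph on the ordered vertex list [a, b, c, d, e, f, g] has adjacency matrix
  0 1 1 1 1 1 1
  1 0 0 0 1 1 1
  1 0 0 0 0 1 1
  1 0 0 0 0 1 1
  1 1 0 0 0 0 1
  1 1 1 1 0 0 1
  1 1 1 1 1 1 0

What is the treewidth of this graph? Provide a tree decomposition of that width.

Treewidth 3.
One optimal decomposition is:
Bags: B1 = {a, c, f, g}  B2 = {a, b, f, g}  B3 = {a, d, f, g}  B4 = {a, b, e, g}
Tree: B1–B2, B2–B3, B2–B4

The largest bag has 4 vertices, giving width 3; this decomposition certifies tw(G) ≤ 3. On the other hand G contains the 4-clique {a, b, e, g}. A clique must lie in a single bag of any decomposition, so no decomposition can have width below 3. Hence tw(G) = 3 exactly.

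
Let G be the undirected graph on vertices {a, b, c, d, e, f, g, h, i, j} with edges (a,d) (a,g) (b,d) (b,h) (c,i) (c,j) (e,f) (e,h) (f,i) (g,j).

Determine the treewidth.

A width-2 tree decomposition is:
Bags: B1 = {b, e, h}  B2 = {b, d, e}  B3 = {a, d, e}  B4 = {a, e, g}  B5 = {e, g, j}  B6 = {c, e, j}  B7 = {c, e, i}  B8 = {e, f, i}
Tree: B1–B2, B2–B3, B3–B4, B4–B5, B5–B6, B6–B7, B7–B8
Every bag has size at most 3, so the width is 3 − 1 = 2 and tw(G) ≤ 2. For the lower bound, G contains the cycle e–h–b–d–a–g–j–c–i–f–e, so G is not a forest; only forests have treewidth ≤ 1, hence tw(G) ≥ 2. Hence tw(G) = 2 exactly.

2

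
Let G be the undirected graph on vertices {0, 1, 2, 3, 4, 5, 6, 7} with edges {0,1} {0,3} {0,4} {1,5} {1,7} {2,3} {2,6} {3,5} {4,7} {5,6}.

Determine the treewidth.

2

A width-2 tree decomposition is:
Bags: B1 = {2, 5, 6}  B2 = {2, 3, 5}  B3 = {1, 3, 5}  B4 = {0, 1, 3}  B5 = {0, 1, 7}  B6 = {0, 4, 7}
Tree: B1–B2, B2–B3, B3–B4, B4–B5, B5–B6
Every bag has size at most 3, so the width is 3 − 1 = 2 and tw(G) ≤ 2. For the lower bound, G contains the cycle 6–2–3–5–6, so G is not a forest; only forests have treewidth ≤ 1, hence tw(G) ≥ 2. The upper and lower bounds meet at 2, so that is the treewidth.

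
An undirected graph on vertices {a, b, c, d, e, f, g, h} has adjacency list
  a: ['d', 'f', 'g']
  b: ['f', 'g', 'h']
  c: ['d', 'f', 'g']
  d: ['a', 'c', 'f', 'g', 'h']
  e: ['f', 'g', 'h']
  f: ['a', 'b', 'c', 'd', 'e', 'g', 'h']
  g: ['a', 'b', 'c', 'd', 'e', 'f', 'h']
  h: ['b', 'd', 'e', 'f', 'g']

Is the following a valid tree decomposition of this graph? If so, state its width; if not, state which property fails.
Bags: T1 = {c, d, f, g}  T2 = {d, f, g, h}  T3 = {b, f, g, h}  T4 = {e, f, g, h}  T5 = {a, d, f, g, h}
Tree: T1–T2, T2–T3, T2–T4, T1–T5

No — bags containing vertex h are not connected in the tree.

A tree decomposition must satisfy three properties: every vertex lies in some bag; for every edge, both endpoints lie together in some bag; and for every vertex, the bags containing it form a connected subtree. Here bags containing vertex h are not connected in the tree, so the decomposition is invalid.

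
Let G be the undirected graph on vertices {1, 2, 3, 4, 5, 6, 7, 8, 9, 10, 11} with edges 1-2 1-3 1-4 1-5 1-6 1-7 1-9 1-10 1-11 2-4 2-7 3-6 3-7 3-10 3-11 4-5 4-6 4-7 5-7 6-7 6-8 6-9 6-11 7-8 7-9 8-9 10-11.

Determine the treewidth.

A width-3 tree decomposition is:
Bags: B1 = {1, 4, 6, 7}  B2 = {1, 6, 7, 9}  B3 = {1, 4, 5, 7}  B4 = {1, 3, 6, 7}  B5 = {1, 2, 4, 7}  B6 = {6, 7, 8, 9}  B7 = {1, 3, 6, 11}  B8 = {1, 3, 10, 11}
Tree: B1–B2, B1–B3, B2–B4, B1–B5, B2–B6, B4–B7, B7–B8
Each bag holds 4 vertices, so the decomposition has width 3, which upper-bounds the treewidth. On the other hand G contains the 4-clique {6, 7, 8, 9}. A clique must lie in a single bag of any decomposition, so no decomposition can have width below 3. Hence tw(G) = 3 exactly.

3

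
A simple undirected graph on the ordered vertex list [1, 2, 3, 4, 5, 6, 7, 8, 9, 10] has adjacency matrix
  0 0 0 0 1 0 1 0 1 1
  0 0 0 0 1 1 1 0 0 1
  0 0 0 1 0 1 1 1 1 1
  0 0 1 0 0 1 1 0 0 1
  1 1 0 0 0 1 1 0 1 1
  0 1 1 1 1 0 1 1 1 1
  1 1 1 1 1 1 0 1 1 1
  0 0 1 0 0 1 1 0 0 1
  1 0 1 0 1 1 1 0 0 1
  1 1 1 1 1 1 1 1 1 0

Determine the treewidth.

A width-4 tree decomposition is:
Bags: B1 = {3, 6, 7, 9, 10}  B2 = {3, 6, 7, 8, 10}  B3 = {3, 4, 6, 7, 10}  B4 = {5, 6, 7, 9, 10}  B5 = {2, 5, 6, 7, 10}  B6 = {1, 5, 7, 9, 10}
Tree: B1–B2, B1–B3, B1–B4, B4–B5, B4–B6
Each bag holds 5 vertices, so the decomposition has width 4, which upper-bounds the treewidth. Conversely, {1, 5, 7, 9, 10} is a clique of size 5, and the vertices of any clique must share a bag in every tree decomposition; so some bag has ≥ 5 vertices and tw(G) ≥ 4. Therefore the treewidth is 4.

4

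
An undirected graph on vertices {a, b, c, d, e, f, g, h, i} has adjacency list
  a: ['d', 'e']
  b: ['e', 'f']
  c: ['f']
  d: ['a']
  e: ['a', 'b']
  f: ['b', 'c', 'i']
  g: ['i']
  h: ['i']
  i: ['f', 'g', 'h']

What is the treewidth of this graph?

1

A width-1 tree decomposition is:
Bags: B1 = {b, e}  B2 = {b, f}  B3 = {c, f}  B4 = {f, i}  B5 = {g, i}  B6 = {h, i}  B7 = {a, e}  B8 = {a, d}
Tree: B1–B2, B2–B3, B2–B4, B4–B5, B5–B6, B1–B7, B7–B8
Each bag holds 2 vertices, so the decomposition has width 1, which upper-bounds the treewidth. Any graph with an edge has treewidth ≥ 1, and G has the edge e–b. The upper and lower bounds meet at 1, so that is the treewidth.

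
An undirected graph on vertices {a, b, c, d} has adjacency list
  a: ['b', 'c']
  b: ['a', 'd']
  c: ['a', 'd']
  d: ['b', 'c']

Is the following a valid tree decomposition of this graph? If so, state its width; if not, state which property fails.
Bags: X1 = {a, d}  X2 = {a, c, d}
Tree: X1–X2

A tree decomposition must satisfy three properties: every vertex lies in some bag; for every edge, both endpoints lie together in some bag; and for every vertex, the bags containing it form a connected subtree. Here vertex b appears in no bag, so the decomposition is invalid.

No — vertex b appears in no bag.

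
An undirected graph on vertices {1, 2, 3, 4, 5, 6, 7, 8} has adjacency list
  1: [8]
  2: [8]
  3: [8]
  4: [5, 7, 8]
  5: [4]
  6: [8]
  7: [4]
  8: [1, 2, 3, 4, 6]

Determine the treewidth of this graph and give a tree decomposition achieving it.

The largest bag has 2 vertices, giving width 1; this decomposition certifies tw(G) ≤ 1. Since G has at least one edge (e.g. 8–3), it is not an edgeless graph, so tw(G) ≥ 1. Therefore the treewidth is 1.

Treewidth 1.
One such decomposition:
Bags: B1 = {3, 8}  B2 = {2, 8}  B3 = {4, 8}  B4 = {6, 8}  B5 = {4, 7}  B6 = {1, 8}  B7 = {4, 5}
Tree: B1–B2, B1–B3, B2–B4, B3–B5, B3–B6, B3–B7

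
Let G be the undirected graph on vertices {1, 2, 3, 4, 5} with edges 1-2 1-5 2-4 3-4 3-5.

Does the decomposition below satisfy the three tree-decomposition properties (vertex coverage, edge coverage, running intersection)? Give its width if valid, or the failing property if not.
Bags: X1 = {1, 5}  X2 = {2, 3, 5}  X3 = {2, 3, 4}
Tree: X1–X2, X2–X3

No — edge (2,1) lies in no bag.

A tree decomposition must satisfy three properties: every vertex lies in some bag; for every edge, both endpoints lie together in some bag; and for every vertex, the bags containing it form a connected subtree. Here edge (2,1) lies in no bag, so the decomposition is invalid.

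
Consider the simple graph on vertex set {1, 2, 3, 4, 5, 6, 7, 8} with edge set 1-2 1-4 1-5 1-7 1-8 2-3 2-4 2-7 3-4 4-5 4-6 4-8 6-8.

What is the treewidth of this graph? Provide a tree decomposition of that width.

Every bag has size at most 3, so the width is 3 − 1 = 2 and tw(G) ≤ 2. On the other hand G contains the 3-clique {1, 4, 8}. A clique must lie in a single bag of any decomposition, so no decomposition can have width below 2. The upper and lower bounds meet at 2, so that is the treewidth.

Treewidth 2.
Bags: B1 = {2, 3, 4}  B2 = {1, 2, 4}  B3 = {1, 4, 8}  B4 = {1, 4, 5}  B5 = {1, 2, 7}  B6 = {4, 6, 8}
Tree: B1–B2, B2–B3, B2–B4, B2–B5, B3–B6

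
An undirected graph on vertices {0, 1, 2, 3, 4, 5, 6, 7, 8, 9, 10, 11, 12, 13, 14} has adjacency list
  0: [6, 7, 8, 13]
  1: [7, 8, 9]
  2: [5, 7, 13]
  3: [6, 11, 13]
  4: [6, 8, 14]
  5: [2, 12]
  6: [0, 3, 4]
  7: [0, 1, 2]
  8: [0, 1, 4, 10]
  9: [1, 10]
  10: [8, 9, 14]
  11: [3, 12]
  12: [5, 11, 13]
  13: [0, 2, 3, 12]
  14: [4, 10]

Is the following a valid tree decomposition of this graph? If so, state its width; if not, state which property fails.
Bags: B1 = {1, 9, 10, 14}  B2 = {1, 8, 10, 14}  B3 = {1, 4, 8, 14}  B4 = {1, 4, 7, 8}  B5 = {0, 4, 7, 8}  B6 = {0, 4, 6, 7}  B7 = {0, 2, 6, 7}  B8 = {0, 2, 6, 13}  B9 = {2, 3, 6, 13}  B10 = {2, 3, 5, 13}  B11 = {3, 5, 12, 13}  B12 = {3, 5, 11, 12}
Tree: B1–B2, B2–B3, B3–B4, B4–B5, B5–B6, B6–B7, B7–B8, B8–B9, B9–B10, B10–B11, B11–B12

Vertex coverage: the bags together contain {0, 1, 2, 3, 4, 5, 6, 7, 8, 9, 10, 11, 12, 13, 14}, the full vertex set. Edge coverage: each edge of G has both endpoints in at least one bag. Running intersection: for every vertex, the bags containing it form a connected subtree. All three properties hold, so this is a valid tree decomposition of width max|bag| − 1 = 3, and hence tw(G) ≤ 3.

Yes; width 3.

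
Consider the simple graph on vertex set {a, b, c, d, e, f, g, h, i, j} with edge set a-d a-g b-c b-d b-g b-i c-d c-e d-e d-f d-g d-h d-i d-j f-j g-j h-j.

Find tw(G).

A width-2 tree decomposition is:
Bags: B1 = {d, h, j}  B2 = {d, g, j}  B3 = {b, d, g}  B4 = {b, c, d}  B5 = {b, d, i}  B6 = {d, f, j}  B7 = {a, d, g}  B8 = {c, d, e}
Tree: B1–B2, B2–B3, B3–B4, B3–B5, B1–B6, B2–B7, B4–B8
Each bag holds 3 vertices, so the decomposition has width 2, which upper-bounds the treewidth. For the lower bound, the 3 vertices {d, f, j} are pairwise adjacent, and any tree decomposition puts a clique entirely inside one bag — forcing width ≥ 2. Combining the bounds, tw(G) = 2.

2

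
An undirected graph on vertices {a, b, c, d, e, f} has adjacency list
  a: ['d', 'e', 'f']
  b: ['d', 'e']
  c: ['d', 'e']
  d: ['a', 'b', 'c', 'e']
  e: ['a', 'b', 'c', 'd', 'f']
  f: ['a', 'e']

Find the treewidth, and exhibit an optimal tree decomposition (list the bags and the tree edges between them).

Every bag has size at most 3, so the width is 3 − 1 = 2 and tw(G) ≤ 2. On the other hand G contains the 3-clique {c, d, e}. A clique must lie in a single bag of any decomposition, so no decomposition can have width below 2. Therefore the treewidth is 2.

Treewidth 2.
One such decomposition:
Bags: B1 = {a, d, e}  B2 = {a, e, f}  B3 = {c, d, e}  B4 = {b, d, e}
Tree: B1–B2, B1–B3, B3–B4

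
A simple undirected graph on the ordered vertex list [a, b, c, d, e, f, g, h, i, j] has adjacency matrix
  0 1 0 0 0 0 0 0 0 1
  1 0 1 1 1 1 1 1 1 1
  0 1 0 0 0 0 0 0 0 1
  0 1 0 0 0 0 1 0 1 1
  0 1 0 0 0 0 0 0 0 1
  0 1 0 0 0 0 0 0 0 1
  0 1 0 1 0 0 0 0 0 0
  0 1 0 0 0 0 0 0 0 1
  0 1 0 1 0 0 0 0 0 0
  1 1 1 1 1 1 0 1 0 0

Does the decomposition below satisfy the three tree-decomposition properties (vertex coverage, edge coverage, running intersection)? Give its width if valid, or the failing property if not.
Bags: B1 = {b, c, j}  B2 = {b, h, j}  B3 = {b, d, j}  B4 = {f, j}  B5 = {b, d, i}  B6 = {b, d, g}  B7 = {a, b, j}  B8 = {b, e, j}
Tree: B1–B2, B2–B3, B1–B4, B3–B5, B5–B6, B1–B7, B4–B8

No — edge (b,f) lies in no bag.

A tree decomposition must satisfy three properties: every vertex lies in some bag; for every edge, both endpoints lie together in some bag; and for every vertex, the bags containing it form a connected subtree. Here edge (b,f) lies in no bag, so the decomposition is invalid.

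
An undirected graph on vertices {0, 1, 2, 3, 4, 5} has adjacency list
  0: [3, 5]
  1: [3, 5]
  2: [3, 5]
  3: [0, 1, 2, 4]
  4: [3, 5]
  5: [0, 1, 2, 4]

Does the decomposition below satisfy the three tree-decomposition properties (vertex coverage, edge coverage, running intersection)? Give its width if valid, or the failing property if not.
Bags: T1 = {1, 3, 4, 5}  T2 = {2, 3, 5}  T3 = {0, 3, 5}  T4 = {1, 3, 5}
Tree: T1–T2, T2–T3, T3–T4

A tree decomposition must satisfy three properties: every vertex lies in some bag; for every edge, both endpoints lie together in some bag; and for every vertex, the bags containing it form a connected subtree. Here bags containing vertex 1 are not connected in the tree, so the decomposition is invalid.

No — bags containing vertex 1 are not connected in the tree.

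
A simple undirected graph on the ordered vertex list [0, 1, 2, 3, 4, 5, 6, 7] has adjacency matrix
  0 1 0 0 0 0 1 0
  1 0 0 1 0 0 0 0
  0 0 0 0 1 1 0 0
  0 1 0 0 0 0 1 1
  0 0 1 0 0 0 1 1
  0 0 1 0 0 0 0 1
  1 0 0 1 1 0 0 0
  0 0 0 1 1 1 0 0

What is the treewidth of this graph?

2

A width-2 tree decomposition is:
Bags: B1 = {0, 1, 6}  B2 = {1, 3, 6}  B3 = {3, 4, 6}  B4 = {3, 4, 7}  B5 = {2, 4, 7}  B6 = {2, 5, 7}
Tree: B1–B2, B2–B3, B3–B4, B4–B5, B5–B6
Every bag has size at most 3, so the width is 3 − 1 = 2 and tw(G) ≤ 2. The edges 0–1–3–6–0 form a cycle, so G is not a tree and its treewidth is at least 2. Combining the bounds, tw(G) = 2.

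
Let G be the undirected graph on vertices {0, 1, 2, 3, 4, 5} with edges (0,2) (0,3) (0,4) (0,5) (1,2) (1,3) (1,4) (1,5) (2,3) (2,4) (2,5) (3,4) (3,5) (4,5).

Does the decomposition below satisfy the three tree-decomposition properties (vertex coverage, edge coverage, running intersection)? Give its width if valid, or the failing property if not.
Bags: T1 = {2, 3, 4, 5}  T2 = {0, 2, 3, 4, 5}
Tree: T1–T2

No — vertex 1 appears in no bag.

A tree decomposition must satisfy three properties: every vertex lies in some bag; for every edge, both endpoints lie together in some bag; and for every vertex, the bags containing it form a connected subtree. Here vertex 1 appears in no bag, so the decomposition is invalid.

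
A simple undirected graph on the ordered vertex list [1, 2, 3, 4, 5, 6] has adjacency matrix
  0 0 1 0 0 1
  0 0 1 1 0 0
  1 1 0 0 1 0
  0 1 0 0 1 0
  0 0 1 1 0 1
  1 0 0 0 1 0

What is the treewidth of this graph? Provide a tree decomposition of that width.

Every bag has size at most 3, so the width is 3 − 1 = 2 and tw(G) ≤ 2. For the lower bound, G contains the cycle 6–1–3–5–6, so G is not a forest; only forests have treewidth ≤ 1, hence tw(G) ≥ 2. The upper and lower bounds meet at 2, so that is the treewidth.

Treewidth 2.
One optimal decomposition is:
Bags: B1 = {1, 5, 6}  B2 = {1, 3, 5}  B3 = {3, 4, 5}  B4 = {2, 3, 4}
Tree: B1–B2, B2–B3, B3–B4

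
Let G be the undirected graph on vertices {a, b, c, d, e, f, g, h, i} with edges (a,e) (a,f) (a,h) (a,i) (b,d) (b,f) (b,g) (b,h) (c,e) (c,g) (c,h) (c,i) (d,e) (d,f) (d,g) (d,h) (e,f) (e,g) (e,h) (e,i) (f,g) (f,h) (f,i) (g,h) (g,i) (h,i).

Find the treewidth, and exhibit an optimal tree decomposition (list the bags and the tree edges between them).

Each bag holds 5 vertices, so the decomposition has width 4, which upper-bounds the treewidth. For the lower bound, the 5 vertices {c, e, g, h, i} are pairwise adjacent, and any tree decomposition puts a clique entirely inside one bag — forcing width ≥ 4. Combining the bounds, tw(G) = 4.

Treewidth 4.
One such decomposition:
Bags: B1 = {e, f, g, h, i}  B2 = {d, e, f, g, h}  B3 = {c, e, g, h, i}  B4 = {a, e, f, h, i}  B5 = {b, d, f, g, h}
Tree: B1–B2, B1–B3, B1–B4, B2–B5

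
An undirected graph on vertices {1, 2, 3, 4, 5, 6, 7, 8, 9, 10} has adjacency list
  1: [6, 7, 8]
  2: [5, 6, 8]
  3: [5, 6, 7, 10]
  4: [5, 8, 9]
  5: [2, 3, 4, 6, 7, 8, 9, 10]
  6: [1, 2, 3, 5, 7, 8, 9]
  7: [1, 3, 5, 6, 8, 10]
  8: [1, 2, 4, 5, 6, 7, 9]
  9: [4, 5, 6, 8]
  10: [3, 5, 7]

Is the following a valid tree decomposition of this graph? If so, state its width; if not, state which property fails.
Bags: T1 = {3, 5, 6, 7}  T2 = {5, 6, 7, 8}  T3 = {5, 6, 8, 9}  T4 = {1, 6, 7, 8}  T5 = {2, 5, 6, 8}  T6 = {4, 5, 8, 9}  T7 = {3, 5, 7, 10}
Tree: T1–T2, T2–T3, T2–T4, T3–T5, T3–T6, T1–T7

Every vertex of G appears in some bag (union = {1, 2, 3, 4, 5, 6, 7, 8, 9, 10}); every edge is covered by a bag; and for each vertex v the set of bags containing v is connected in the bag tree. The decomposition is therefore valid. The largest bag has 4 vertices, so the width is 3.

Yes; width 3.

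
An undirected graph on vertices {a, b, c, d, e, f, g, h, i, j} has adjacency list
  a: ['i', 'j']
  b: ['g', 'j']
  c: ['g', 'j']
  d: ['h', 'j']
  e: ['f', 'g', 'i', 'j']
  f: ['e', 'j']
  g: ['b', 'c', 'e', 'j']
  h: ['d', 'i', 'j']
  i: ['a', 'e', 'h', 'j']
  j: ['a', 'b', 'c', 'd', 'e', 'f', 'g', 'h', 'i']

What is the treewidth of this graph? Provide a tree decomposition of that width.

Treewidth 2.
One optimal decomposition is:
Bags: B1 = {a, i, j}  B2 = {h, i, j}  B3 = {e, i, j}  B4 = {e, g, j}  B5 = {b, g, j}  B6 = {d, h, j}  B7 = {e, f, j}  B8 = {c, g, j}
Tree: B1–B2, B1–B3, B3–B4, B4–B5, B2–B6, B4–B7, B5–B8

Every bag has size at most 3, so the width is 3 − 1 = 2 and tw(G) ≤ 2. On the other hand G contains the 3-clique {d, h, j}. A clique must lie in a single bag of any decomposition, so no decomposition can have width below 2. Combining the bounds, tw(G) = 2.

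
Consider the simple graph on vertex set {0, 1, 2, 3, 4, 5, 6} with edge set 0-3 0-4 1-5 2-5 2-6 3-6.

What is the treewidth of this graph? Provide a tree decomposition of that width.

Treewidth 1.
One such decomposition:
Bags: B1 = {1, 5}  B2 = {2, 5}  B3 = {2, 6}  B4 = {3, 6}  B5 = {0, 3}  B6 = {0, 4}
Tree: B1–B2, B2–B3, B3–B4, B4–B5, B5–B6

The largest bag has 2 vertices, giving width 1; this decomposition certifies tw(G) ≤ 1. Since G has at least one edge (e.g. 1–5), it is not an edgeless graph, so tw(G) ≥ 1. The upper and lower bounds meet at 1, so that is the treewidth.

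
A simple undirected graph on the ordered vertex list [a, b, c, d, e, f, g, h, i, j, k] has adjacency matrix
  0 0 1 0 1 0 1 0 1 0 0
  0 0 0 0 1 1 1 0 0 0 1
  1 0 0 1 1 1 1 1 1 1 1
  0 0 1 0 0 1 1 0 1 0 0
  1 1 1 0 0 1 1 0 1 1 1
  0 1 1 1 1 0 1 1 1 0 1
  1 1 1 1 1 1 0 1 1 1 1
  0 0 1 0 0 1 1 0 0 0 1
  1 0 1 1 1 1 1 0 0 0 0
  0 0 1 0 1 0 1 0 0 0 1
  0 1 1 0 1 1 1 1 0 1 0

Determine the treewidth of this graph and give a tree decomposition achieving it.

Treewidth 4.
Bags: B1 = {c, e, g, j, k}  B2 = {c, e, f, g, k}  B3 = {c, f, g, h, k}  B4 = {c, e, f, g, i}  B5 = {b, e, f, g, k}  B6 = {a, c, e, g, i}  B7 = {c, d, f, g, i}
Tree: B1–B2, B2–B3, B2–B4, B2–B5, B4–B6, B4–B7

The largest bag has 5 vertices, giving width 4; this decomposition certifies tw(G) ≤ 4. For the lower bound, the 5 vertices {a, c, e, g, i} are pairwise adjacent, and any tree decomposition puts a clique entirely inside one bag — forcing width ≥ 4. The upper and lower bounds meet at 4, so that is the treewidth.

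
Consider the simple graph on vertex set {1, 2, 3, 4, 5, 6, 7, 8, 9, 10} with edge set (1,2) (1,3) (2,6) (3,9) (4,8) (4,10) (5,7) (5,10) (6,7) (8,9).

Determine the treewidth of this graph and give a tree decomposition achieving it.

Treewidth 2.
One optimal decomposition is:
Bags: B1 = {4, 8, 9}  B2 = {4, 9, 10}  B3 = {5, 9, 10}  B4 = {5, 7, 9}  B5 = {6, 7, 9}  B6 = {2, 6, 9}  B7 = {1, 2, 9}  B8 = {1, 3, 9}
Tree: B1–B2, B2–B3, B3–B4, B4–B5, B5–B6, B6–B7, B7–B8

Every bag has size at most 3, so the width is 3 − 1 = 2 and tw(G) ≤ 2. Since 9–8–4–10–5–7–6–2–1–3–9 is a cycle in G, G is not acyclic. Forests are exactly the graphs of treewidth ≤ 1, so tw(G) ≥ 2. Hence tw(G) = 2 exactly.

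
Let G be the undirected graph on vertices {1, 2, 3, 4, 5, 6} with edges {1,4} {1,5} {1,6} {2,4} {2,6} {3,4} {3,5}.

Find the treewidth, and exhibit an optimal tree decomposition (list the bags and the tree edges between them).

Every bag has size at most 3, so the width is 3 − 1 = 2 and tw(G) ≤ 2. The edges 5–3–4–1–5 form a cycle, so G is not a tree and its treewidth is at least 2. Combining the bounds, tw(G) = 2.

Treewidth 2.
Bags: B1 = {1, 3, 5}  B2 = {1, 3, 4}  B3 = {1, 4, 6}  B4 = {2, 4, 6}
Tree: B1–B2, B2–B3, B3–B4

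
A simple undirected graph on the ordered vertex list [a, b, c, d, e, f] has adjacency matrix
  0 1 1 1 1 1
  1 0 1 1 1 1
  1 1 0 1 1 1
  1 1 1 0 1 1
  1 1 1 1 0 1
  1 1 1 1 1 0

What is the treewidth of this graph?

5

A width-5 tree decomposition is:
Bags: B1 = {a, b, c, d, e, f}
Tree: (single bag)
A single bag containing all 6 vertices is trivially a valid decomposition of width 5. For the lower bound, the 6 vertices {a, b, c, d, e, f} are pairwise adjacent, and any tree decomposition puts a clique entirely inside one bag — forcing width ≥ 5. Hence tw(G) = 5 exactly.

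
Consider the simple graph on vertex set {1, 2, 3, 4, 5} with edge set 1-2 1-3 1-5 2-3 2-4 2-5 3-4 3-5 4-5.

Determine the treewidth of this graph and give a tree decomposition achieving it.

Each bag holds 4 vertices, so the decomposition has width 3, which upper-bounds the treewidth. On the other hand G contains the 4-clique {1, 2, 3, 5}. A clique must lie in a single bag of any decomposition, so no decomposition can have width below 3. The upper and lower bounds meet at 3, so that is the treewidth.

Treewidth 3.
Bags: B1 = {2, 3, 4, 5}  B2 = {1, 2, 3, 5}
Tree: B1–B2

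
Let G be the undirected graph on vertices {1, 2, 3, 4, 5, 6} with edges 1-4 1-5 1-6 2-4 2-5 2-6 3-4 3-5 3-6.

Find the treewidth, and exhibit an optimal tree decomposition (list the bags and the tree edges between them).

Every bag has size at most 4, so the width is 4 − 1 = 3 and tw(G) ≤ 3. For the lower bound: the 4 vertex sets {3,5}, {1,6}, {4}, {2} are disjoint, each induces a connected subgraph, and every pair is joined by at least one edge of G. Contracting each set to a single vertex therefore yields K_{4} as a minor, and since treewidth is minor-monotone, tw(G) ≥ tw(K_{4}) = 3. The upper and lower bounds meet at 3, so that is the treewidth.

Treewidth 3.
One optimal decomposition is:
Bags: B1 = {3, 4, 5, 6}  B2 = {1, 4, 5, 6}  B3 = {2, 4, 5, 6}
Tree: B1–B2, B2–B3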